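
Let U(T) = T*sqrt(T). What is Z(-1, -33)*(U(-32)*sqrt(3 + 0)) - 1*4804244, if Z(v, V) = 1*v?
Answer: -4804244 + 128*I*sqrt(6) ≈ -4.8042e+6 + 313.53*I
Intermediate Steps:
Z(v, V) = v
U(T) = T**(3/2)
Z(-1, -33)*(U(-32)*sqrt(3 + 0)) - 1*4804244 = -(-32)**(3/2)*sqrt(3 + 0) - 1*4804244 = -(-128*I*sqrt(2))*sqrt(3) - 4804244 = -(-128)*I*sqrt(6) - 4804244 = 128*I*sqrt(6) - 4804244 = -4804244 + 128*I*sqrt(6)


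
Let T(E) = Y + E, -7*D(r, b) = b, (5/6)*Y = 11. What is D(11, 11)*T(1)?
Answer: -781/35 ≈ -22.314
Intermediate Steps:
Y = 66/5 (Y = (6/5)*11 = 66/5 ≈ 13.200)
D(r, b) = -b/7
T(E) = 66/5 + E
D(11, 11)*T(1) = (-⅐*11)*(66/5 + 1) = -11/7*71/5 = -781/35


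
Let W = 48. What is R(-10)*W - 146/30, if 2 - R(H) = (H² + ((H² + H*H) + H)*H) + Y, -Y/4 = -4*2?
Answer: 1274327/15 ≈ 84955.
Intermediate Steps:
Y = 32 (Y = -(-16)*2 = -4*(-8) = 32)
R(H) = -30 - H² - H*(H + 2*H²) (R(H) = 2 - ((H² + ((H² + H*H) + H)*H) + 32) = 2 - ((H² + ((H² + H²) + H)*H) + 32) = 2 - ((H² + (2*H² + H)*H) + 32) = 2 - ((H² + (H + 2*H²)*H) + 32) = 2 - ((H² + H*(H + 2*H²)) + 32) = 2 - (32 + H² + H*(H + 2*H²)) = 2 + (-32 - H² - H*(H + 2*H²)) = -30 - H² - H*(H + 2*H²))
R(-10)*W - 146/30 = (-30 - 2*(-10)² - 2*(-10)³)*48 - 146/30 = (-30 - 2*100 - 2*(-1000))*48 - 146*1/30 = (-30 - 200 + 2000)*48 - 73/15 = 1770*48 - 73/15 = 84960 - 73/15 = 1274327/15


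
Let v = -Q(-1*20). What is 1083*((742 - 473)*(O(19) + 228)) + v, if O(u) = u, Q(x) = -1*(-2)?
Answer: 71957767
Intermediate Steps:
Q(x) = 2
v = -2 (v = -1*2 = -2)
1083*((742 - 473)*(O(19) + 228)) + v = 1083*((742 - 473)*(19 + 228)) - 2 = 1083*(269*247) - 2 = 1083*66443 - 2 = 71957769 - 2 = 71957767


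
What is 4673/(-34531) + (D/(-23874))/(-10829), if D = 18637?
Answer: -172496337173/1275336116418 ≈ -0.13526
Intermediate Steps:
4673/(-34531) + (D/(-23874))/(-10829) = 4673/(-34531) + (18637/(-23874))/(-10829) = 4673*(-1/34531) + (18637*(-1/23874))*(-1/10829) = -4673/34531 - 18637/23874*(-1/10829) = -4673/34531 + 18637/258531546 = -172496337173/1275336116418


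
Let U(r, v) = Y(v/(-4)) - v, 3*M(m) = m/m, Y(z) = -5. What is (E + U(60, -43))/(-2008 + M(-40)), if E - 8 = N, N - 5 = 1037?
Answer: -3264/6023 ≈ -0.54192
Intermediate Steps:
N = 1042 (N = 5 + 1037 = 1042)
E = 1050 (E = 8 + 1042 = 1050)
M(m) = ⅓ (M(m) = (m/m)/3 = (⅓)*1 = ⅓)
U(r, v) = -5 - v
(E + U(60, -43))/(-2008 + M(-40)) = (1050 + (-5 - 1*(-43)))/(-2008 + ⅓) = (1050 + (-5 + 43))/(-6023/3) = (1050 + 38)*(-3/6023) = 1088*(-3/6023) = -3264/6023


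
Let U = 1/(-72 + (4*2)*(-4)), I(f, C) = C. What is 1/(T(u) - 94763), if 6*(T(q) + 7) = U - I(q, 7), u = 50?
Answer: -208/19712403 ≈ -1.0552e-5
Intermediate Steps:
U = -1/104 (U = 1/(-72 + 8*(-4)) = 1/(-72 - 32) = 1/(-104) = -1/104 ≈ -0.0096154)
T(q) = -1699/208 (T(q) = -7 + (-1/104 - 1*7)/6 = -7 + (-1/104 - 7)/6 = -7 + (1/6)*(-729/104) = -7 - 243/208 = -1699/208)
1/(T(u) - 94763) = 1/(-1699/208 - 94763) = 1/(-19712403/208) = -208/19712403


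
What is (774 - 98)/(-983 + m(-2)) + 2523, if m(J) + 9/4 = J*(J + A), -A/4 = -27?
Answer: 12079943/4789 ≈ 2522.4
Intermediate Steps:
A = 108 (A = -4*(-27) = 108)
m(J) = -9/4 + J*(108 + J) (m(J) = -9/4 + J*(J + 108) = -9/4 + J*(108 + J))
(774 - 98)/(-983 + m(-2)) + 2523 = (774 - 98)/(-983 + (-9/4 + (-2)² + 108*(-2))) + 2523 = 676/(-983 + (-9/4 + 4 - 216)) + 2523 = 676/(-983 - 857/4) + 2523 = 676/(-4789/4) + 2523 = 676*(-4/4789) + 2523 = -2704/4789 + 2523 = 12079943/4789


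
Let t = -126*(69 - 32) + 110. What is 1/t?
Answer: -1/4552 ≈ -0.00021968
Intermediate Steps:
t = -4552 (t = -126*37 + 110 = -4662 + 110 = -4552)
1/t = 1/(-4552) = -1/4552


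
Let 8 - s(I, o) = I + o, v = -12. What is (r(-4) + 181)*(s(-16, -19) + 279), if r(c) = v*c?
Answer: 73738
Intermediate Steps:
s(I, o) = 8 - I - o (s(I, o) = 8 - (I + o) = 8 + (-I - o) = 8 - I - o)
r(c) = -12*c
(r(-4) + 181)*(s(-16, -19) + 279) = (-12*(-4) + 181)*((8 - 1*(-16) - 1*(-19)) + 279) = (48 + 181)*((8 + 16 + 19) + 279) = 229*(43 + 279) = 229*322 = 73738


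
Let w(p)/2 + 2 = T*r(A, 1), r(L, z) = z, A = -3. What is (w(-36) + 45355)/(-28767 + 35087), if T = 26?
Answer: 45403/6320 ≈ 7.1840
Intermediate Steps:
w(p) = 48 (w(p) = -4 + 2*(26*1) = -4 + 2*26 = -4 + 52 = 48)
(w(-36) + 45355)/(-28767 + 35087) = (48 + 45355)/(-28767 + 35087) = 45403/6320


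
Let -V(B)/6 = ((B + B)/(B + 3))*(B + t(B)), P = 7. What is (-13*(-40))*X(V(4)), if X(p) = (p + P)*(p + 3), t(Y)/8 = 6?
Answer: 3149289000/49 ≈ 6.4271e+7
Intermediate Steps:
t(Y) = 48 (t(Y) = 8*6 = 48)
V(B) = -12*B*(48 + B)/(3 + B) (V(B) = -6*(B + B)/(B + 3)*(B + 48) = -6*(2*B)/(3 + B)*(48 + B) = -6*2*B/(3 + B)*(48 + B) = -12*B*(48 + B)/(3 + B))
X(p) = (3 + p)*(7 + p) (X(p) = (p + 7)*(p + 3) = (7 + p)*(3 + p) = (3 + p)*(7 + p))
(-13*(-40))*X(V(4)) = (-13*(-40))*(21 + (-12*4*(48 + 4)/(3 + 4))² + 10*(-12*4*(48 + 4)/(3 + 4))) = 520*(21 + (-12*4*52/7)² + 10*(-12*4*52/7)) = 520*(21 + (-12*4*⅐*52)² + 10*(-12*4*⅐*52)) = 520*(21 + (-2496/7)² + 10*(-2496/7)) = 520*(21 + 6230016/49 - 24960/7) = 520*(6056325/49) = 3149289000/49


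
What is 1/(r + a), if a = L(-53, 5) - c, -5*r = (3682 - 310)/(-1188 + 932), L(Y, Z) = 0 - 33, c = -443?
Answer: 320/132043 ≈ 0.0024235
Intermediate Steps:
L(Y, Z) = -33
r = 843/320 (r = -(3682 - 310)/(5*(-1188 + 932)) = -3372/(5*(-256)) = -3372*(-1)/(5*256) = -⅕*(-843/64) = 843/320 ≈ 2.6344)
a = 410 (a = -33 - 1*(-443) = -33 + 443 = 410)
1/(r + a) = 1/(843/320 + 410) = 1/(132043/320) = 320/132043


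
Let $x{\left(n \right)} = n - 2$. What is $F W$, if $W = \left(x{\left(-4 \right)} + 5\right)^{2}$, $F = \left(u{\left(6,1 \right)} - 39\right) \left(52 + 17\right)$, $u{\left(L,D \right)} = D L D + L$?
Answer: $-1863$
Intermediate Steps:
$u{\left(L,D \right)} = L + L D^{2}$ ($u{\left(L,D \right)} = L D^{2} + L = L + L D^{2}$)
$F = -1863$ ($F = \left(6 \left(1 + 1^{2}\right) - 39\right) \left(52 + 17\right) = \left(6 \left(1 + 1\right) - 39\right) 69 = \left(6 \cdot 2 - 39\right) 69 = \left(12 - 39\right) 69 = \left(-27\right) 69 = -1863$)
$x{\left(n \right)} = -2 + n$ ($x{\left(n \right)} = n - 2 = -2 + n$)
$W = 1$ ($W = \left(\left(-2 - 4\right) + 5\right)^{2} = \left(-6 + 5\right)^{2} = \left(-1\right)^{2} = 1$)
$F W = \left(-1863\right) 1 = -1863$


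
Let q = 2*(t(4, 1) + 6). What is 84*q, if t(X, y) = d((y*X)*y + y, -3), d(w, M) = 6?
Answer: 2016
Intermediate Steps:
t(X, y) = 6
q = 24 (q = 2*(6 + 6) = 2*12 = 24)
84*q = 84*24 = 2016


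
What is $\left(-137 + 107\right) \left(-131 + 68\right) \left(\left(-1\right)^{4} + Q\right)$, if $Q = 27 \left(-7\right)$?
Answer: $-355320$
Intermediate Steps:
$Q = -189$
$\left(-137 + 107\right) \left(-131 + 68\right) \left(\left(-1\right)^{4} + Q\right) = \left(-137 + 107\right) \left(-131 + 68\right) \left(\left(-1\right)^{4} - 189\right) = \left(-30\right) \left(-63\right) \left(1 - 189\right) = 1890 \left(-188\right) = -355320$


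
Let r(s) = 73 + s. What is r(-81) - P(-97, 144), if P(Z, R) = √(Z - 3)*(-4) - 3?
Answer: -5 + 40*I ≈ -5.0 + 40.0*I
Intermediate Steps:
P(Z, R) = -3 - 4*√(-3 + Z) (P(Z, R) = √(-3 + Z)*(-4) - 3 = -4*√(-3 + Z) - 3 = -3 - 4*√(-3 + Z))
r(-81) - P(-97, 144) = (73 - 81) - (-3 - 4*√(-3 - 97)) = -8 - (-3 - 40*I) = -8 + (3 + 40*I) = -5 + 40*I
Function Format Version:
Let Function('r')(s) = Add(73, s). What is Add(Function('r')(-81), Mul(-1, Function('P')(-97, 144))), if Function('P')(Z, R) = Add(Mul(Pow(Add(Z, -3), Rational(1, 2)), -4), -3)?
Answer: Add(-5, Mul(40, I)) ≈ Add(-5.0000, Mul(40.000, I))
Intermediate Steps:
Function('P')(Z, R) = Add(-3, Mul(-4, Pow(Add(-3, Z), Rational(1, 2)))) (Function('P')(Z, R) = Add(Mul(Pow(Add(-3, Z), Rational(1, 2)), -4), -3) = Add(Mul(-4, Pow(Add(-3, Z), Rational(1, 2))), -3) = Add(-3, Mul(-4, Pow(Add(-3, Z), Rational(1, 2)))))
Add(Function('r')(-81), Mul(-1, Function('P')(-97, 144))) = Add(Add(73, -81), Mul(-1, Add(-3, Mul(-4, Pow(Add(-3, -97), Rational(1, 2)))))) = Add(-8, Mul(-1, Add(-3, Mul(-4, Pow(-100, Rational(1, 2)))))) = Add(-8, Mul(-1, Add(-3, Mul(-4, Mul(10, I))))) = Add(-8, Mul(-1, Add(-3, Mul(-40, I)))) = Add(-8, Add(3, Mul(40, I))) = Add(-5, Mul(40, I))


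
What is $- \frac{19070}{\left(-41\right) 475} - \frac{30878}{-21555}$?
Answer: $\frac{40496116}{16791345} \approx 2.4117$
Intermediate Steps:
$- \frac{19070}{\left(-41\right) 475} - \frac{30878}{-21555} = - \frac{19070}{-19475} - - \frac{30878}{21555} = \left(-19070\right) \left(- \frac{1}{19475}\right) + \frac{30878}{21555} = \frac{3814}{3895} + \frac{30878}{21555} = \frac{40496116}{16791345}$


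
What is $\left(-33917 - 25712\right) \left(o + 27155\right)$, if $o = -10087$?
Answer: $-1017747772$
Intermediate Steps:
$\left(-33917 - 25712\right) \left(o + 27155\right) = \left(-33917 - 25712\right) \left(-10087 + 27155\right) = \left(-59629\right) 17068 = -1017747772$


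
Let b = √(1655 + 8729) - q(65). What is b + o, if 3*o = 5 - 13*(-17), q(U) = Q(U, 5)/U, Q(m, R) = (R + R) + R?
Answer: 2929/39 + 4*√649 ≈ 177.00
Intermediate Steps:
Q(m, R) = 3*R (Q(m, R) = 2*R + R = 3*R)
q(U) = 15/U (q(U) = (3*5)/U = 15/U)
b = -3/13 + 4*√649 (b = √(1655 + 8729) - 15/65 = √10384 - 15/65 = 4*√649 - 1*3/13 = 4*√649 - 3/13 = -3/13 + 4*√649 ≈ 101.67)
o = 226/3 (o = (5 - 13*(-17))/3 = (5 + 221)/3 = (⅓)*226 = 226/3 ≈ 75.333)
b + o = (-3/13 + 4*√649) + 226/3 = 2929/39 + 4*√649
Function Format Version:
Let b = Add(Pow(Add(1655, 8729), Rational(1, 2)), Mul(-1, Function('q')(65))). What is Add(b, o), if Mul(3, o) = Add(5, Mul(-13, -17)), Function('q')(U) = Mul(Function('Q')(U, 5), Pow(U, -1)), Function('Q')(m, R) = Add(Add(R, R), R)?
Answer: Add(Rational(2929, 39), Mul(4, Pow(649, Rational(1, 2)))) ≈ 177.00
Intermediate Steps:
Function('Q')(m, R) = Mul(3, R) (Function('Q')(m, R) = Add(Mul(2, R), R) = Mul(3, R))
Function('q')(U) = Mul(15, Pow(U, -1)) (Function('q')(U) = Mul(Mul(3, 5), Pow(U, -1)) = Mul(15, Pow(U, -1)))
b = Add(Rational(-3, 13), Mul(4, Pow(649, Rational(1, 2)))) (b = Add(Pow(Add(1655, 8729), Rational(1, 2)), Mul(-1, Mul(15, Pow(65, -1)))) = Add(Pow(10384, Rational(1, 2)), Mul(-1, Mul(15, Rational(1, 65)))) = Add(Mul(4, Pow(649, Rational(1, 2))), Mul(-1, Rational(3, 13))) = Add(Mul(4, Pow(649, Rational(1, 2))), Rational(-3, 13)) = Add(Rational(-3, 13), Mul(4, Pow(649, Rational(1, 2)))) ≈ 101.67)
o = Rational(226, 3) (o = Mul(Rational(1, 3), Add(5, Mul(-13, -17))) = Mul(Rational(1, 3), Add(5, 221)) = Mul(Rational(1, 3), 226) = Rational(226, 3) ≈ 75.333)
Add(b, o) = Add(Add(Rational(-3, 13), Mul(4, Pow(649, Rational(1, 2)))), Rational(226, 3)) = Add(Rational(2929, 39), Mul(4, Pow(649, Rational(1, 2))))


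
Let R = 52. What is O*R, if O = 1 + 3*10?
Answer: 1612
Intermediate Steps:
O = 31 (O = 1 + 30 = 31)
O*R = 31*52 = 1612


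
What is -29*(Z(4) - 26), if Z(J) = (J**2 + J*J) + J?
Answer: -290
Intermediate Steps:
Z(J) = J + 2*J**2 (Z(J) = (J**2 + J**2) + J = 2*J**2 + J = J + 2*J**2)
-29*(Z(4) - 26) = -29*(4*(1 + 2*4) - 26) = -29*(4*(1 + 8) - 26) = -29*(4*9 - 26) = -29*(36 - 26) = -29*10 = -290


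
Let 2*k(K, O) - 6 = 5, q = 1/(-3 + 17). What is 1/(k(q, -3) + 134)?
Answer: 2/279 ≈ 0.0071685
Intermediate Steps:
q = 1/14 ≈ 0.071429
k(K, O) = 11/2 (k(K, O) = 3 + (1/2)*5 = 3 + 5/2 = 11/2)
1/(k(q, -3) + 134) = 1/(11/2 + 134) = 1/(279/2) = 2/279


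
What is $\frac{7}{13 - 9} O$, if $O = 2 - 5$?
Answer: $- \frac{21}{4} \approx -5.25$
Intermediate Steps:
$O = -3$
$\frac{7}{13 - 9} O = \frac{7}{13 - 9} \left(-3\right) = \frac{7}{4} \left(-3\right) = - \frac{21}{4}$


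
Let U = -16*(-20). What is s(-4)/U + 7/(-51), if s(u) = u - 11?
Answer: -601/3264 ≈ -0.18413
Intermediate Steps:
s(u) = -11 + u
U = 320
s(-4)/U + 7/(-51) = (-11 - 4)/320 + 7/(-51) = -15*1/320 + 7*(-1/51) = -3/64 - 7/51 = -601/3264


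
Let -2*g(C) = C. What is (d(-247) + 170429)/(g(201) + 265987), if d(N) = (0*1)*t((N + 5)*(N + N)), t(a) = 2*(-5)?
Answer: 340858/531773 ≈ 0.64098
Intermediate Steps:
t(a) = -10
d(N) = 0 (d(N) = (0*1)*(-10) = 0*(-10) = 0)
g(C) = -C/2
(d(-247) + 170429)/(g(201) + 265987) = (0 + 170429)/(-1/2*201 + 265987) = 170429/(-201/2 + 265987) = 170429/(531773/2) = 170429*(2/531773) = 340858/531773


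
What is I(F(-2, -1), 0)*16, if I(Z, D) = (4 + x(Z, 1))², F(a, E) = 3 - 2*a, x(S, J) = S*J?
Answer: 1936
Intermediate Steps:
x(S, J) = J*S
I(Z, D) = (4 + Z)² (I(Z, D) = (4 + 1*Z)² = (4 + Z)²)
I(F(-2, -1), 0)*16 = (4 + (3 - 2*(-2)))²*16 = (4 + (3 + 4))²*16 = (4 + 7)²*16 = 11²*16 = 121*16 = 1936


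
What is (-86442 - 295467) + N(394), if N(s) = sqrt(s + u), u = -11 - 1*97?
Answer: -381909 + sqrt(286) ≈ -3.8189e+5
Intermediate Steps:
u = -108 (u = -11 - 97 = -108)
N(s) = sqrt(-108 + s) (N(s) = sqrt(s - 108) = sqrt(-108 + s))
(-86442 - 295467) + N(394) = (-86442 - 295467) + sqrt(-108 + 394) = -381909 + sqrt(286)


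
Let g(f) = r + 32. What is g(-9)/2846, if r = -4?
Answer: 14/1423 ≈ 0.0098384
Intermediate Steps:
g(f) = 28 (g(f) = -4 + 32 = 28)
g(-9)/2846 = 28/2846 = 28*(1/2846) = 14/1423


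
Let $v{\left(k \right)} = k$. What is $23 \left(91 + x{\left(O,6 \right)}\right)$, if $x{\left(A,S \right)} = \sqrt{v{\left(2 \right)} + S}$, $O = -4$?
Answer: $2093 + 46 \sqrt{2} \approx 2158.1$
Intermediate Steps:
$x{\left(A,S \right)} = \sqrt{2 + S}$
$23 \left(91 + x{\left(O,6 \right)}\right) = 23 \left(91 + \sqrt{2 + 6}\right) = 23 \left(91 + \sqrt{8}\right) = 23 \left(91 + 2 \sqrt{2}\right) = 2093 + 46 \sqrt{2}$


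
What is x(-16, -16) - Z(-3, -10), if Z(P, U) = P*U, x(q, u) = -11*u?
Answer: 146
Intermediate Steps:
x(-16, -16) - Z(-3, -10) = -11*(-16) - (-3)*(-10) = 176 - 1*30 = 176 - 30 = 146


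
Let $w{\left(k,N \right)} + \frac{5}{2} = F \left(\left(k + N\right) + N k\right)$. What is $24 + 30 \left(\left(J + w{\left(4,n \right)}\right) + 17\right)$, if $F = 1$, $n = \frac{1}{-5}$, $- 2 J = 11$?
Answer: $384$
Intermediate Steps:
$J = - \frac{11}{2}$ ($J = \left(- \frac{1}{2}\right) 11 = - \frac{11}{2} \approx -5.5$)
$n = - \frac{1}{5} \approx -0.2$
$w{\left(k,N \right)} = - \frac{5}{2} + N + k + N k$ ($w{\left(k,N \right)} = - \frac{5}{2} + 1 \left(\left(k + N\right) + N k\right) = - \frac{5}{2} + 1 \left(\left(N + k\right) + N k\right) = - \frac{5}{2} + 1 \left(N + k + N k\right) = - \frac{5}{2} + \left(N + k + N k\right) = - \frac{5}{2} + N + k + N k$)
$24 + 30 \left(\left(J + w{\left(4,n \right)}\right) + 17\right) = 24 + 30 \left(\left(- \frac{11}{2} - - \frac{1}{2}\right) + 17\right) = 24 + 30 \left(\left(- \frac{11}{2} + \frac{1}{2}\right) + 17\right) = 24 + 30 \left(-5 + 17\right) = 24 + 30 \cdot 12 = 24 + 360 = 384$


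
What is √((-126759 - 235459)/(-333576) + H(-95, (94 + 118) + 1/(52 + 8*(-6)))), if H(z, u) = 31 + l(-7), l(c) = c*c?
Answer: √62657382317/27798 ≈ 9.0048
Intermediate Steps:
l(c) = c²
H(z, u) = 80 (H(z, u) = 31 + (-7)² = 31 + 49 = 80)
√((-126759 - 235459)/(-333576) + H(-95, (94 + 118) + 1/(52 + 8*(-6)))) = √((-126759 - 235459)/(-333576) + 80) = √(-362218*(-1/333576) + 80) = √(181109/166788 + 80) = √(13524149/166788) = √62657382317/27798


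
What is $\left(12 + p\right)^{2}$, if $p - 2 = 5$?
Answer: $361$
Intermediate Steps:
$p = 7$ ($p = 2 + 5 = 7$)
$\left(12 + p\right)^{2} = \left(12 + 7\right)^{2} = 19^{2} = 361$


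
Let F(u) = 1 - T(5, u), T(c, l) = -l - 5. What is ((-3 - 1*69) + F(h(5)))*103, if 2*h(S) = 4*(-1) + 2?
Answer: -6901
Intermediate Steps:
T(c, l) = -5 - l
h(S) = -1 (h(S) = (4*(-1) + 2)/2 = (-4 + 2)/2 = (½)*(-2) = -1)
F(u) = 6 + u (F(u) = 1 - (-5 - u) = 1 + (5 + u) = 6 + u)
((-3 - 1*69) + F(h(5)))*103 = ((-3 - 1*69) + (6 - 1))*103 = ((-3 - 69) + 5)*103 = (-72 + 5)*103 = -67*103 = -6901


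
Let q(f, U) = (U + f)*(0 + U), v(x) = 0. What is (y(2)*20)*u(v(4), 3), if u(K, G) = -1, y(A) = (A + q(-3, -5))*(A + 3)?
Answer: -4200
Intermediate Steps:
q(f, U) = U*(U + f) (q(f, U) = (U + f)*U = U*(U + f))
y(A) = (3 + A)*(40 + A) (y(A) = (A - 5*(-5 - 3))*(A + 3) = (A - 5*(-8))*(3 + A) = (A + 40)*(3 + A) = (40 + A)*(3 + A) = (3 + A)*(40 + A))
(y(2)*20)*u(v(4), 3) = ((120 + 2² + 43*2)*20)*(-1) = ((120 + 4 + 86)*20)*(-1) = (210*20)*(-1) = 4200*(-1) = -4200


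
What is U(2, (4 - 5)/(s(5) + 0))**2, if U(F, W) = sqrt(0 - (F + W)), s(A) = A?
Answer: -9/5 ≈ -1.8000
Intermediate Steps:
U(F, W) = sqrt(-F - W) (U(F, W) = sqrt(0 + (-F - W)) = sqrt(-F - W))
U(2, (4 - 5)/(s(5) + 0))**2 = (sqrt(-1*2 - (4 - 5)/(5 + 0)))**2 = (sqrt(-2 - (-1)/5))**2 = (sqrt(-2 - 1*(-1/5)))**2 = (sqrt(-2 + 1/5))**2 = (sqrt(-9/5))**2 = (3*I*sqrt(5)/5)**2 = -9/5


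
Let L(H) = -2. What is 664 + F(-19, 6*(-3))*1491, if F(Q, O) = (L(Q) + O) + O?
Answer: -55994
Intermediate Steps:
F(Q, O) = -2 + 2*O (F(Q, O) = (-2 + O) + O = -2 + 2*O)
664 + F(-19, 6*(-3))*1491 = 664 + (-2 + 2*(6*(-3)))*1491 = 664 + (-2 + 2*(-18))*1491 = 664 + (-2 - 36)*1491 = 664 - 38*1491 = 664 - 56658 = -55994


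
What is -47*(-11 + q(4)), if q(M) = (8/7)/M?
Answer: 3525/7 ≈ 503.57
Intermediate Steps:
q(M) = 8/(7*M) (q(M) = (8*(1/7))/M = 8/(7*M))
-47*(-11 + q(4)) = -47*(-11 + (8/7)/4) = -47*(-11 + (8/7)*(1/4)) = -47*(-11 + 2/7) = -47*(-75/7) = 3525/7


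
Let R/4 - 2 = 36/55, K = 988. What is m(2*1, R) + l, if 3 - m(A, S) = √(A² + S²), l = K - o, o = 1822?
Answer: -831 - 2*√88289/55 ≈ -841.80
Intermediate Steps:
R = 584/55 (R = 8 + 4*(36/55) = 8 + 144/55 = 584/55 ≈ 10.618)
l = -834 (l = 988 - 1*1822 = 988 - 1822 = -834)
m(A, S) = 3 - √(A² + S²)
m(2*1, R) + l = (3 - √((2*1)² + (584/55)²)) - 834 = (3 - √(2² + 341056/3025)) - 834 = (3 - √(4 + 341056/3025)) - 834 = (3 - √(353156/3025)) - 834 = (3 - 2*√88289/55) - 834 = -831 - 2*√88289/55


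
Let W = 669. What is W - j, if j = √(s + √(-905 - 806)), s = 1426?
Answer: 669 - √(1426 + I*√1711) ≈ 631.23 - 0.54763*I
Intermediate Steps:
j = √(1426 + I*√1711) (j = √(1426 + √(-905 - 806)) = √(1426 + √(-1711)) = √(1426 + I*√1711) ≈ 37.766 + 0.5476*I)
W - j = 669 - √(1426 + I*√1711)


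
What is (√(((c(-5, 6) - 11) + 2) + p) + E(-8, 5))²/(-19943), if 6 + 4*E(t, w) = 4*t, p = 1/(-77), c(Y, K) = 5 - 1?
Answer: -26253/6142444 + 19*I*√29722/1535611 ≈ -0.004274 + 0.0021331*I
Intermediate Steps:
c(Y, K) = 4
p = -1/77 ≈ -0.012987
E(t, w) = -3/2 + t (E(t, w) = -3/2 + (4*t)/4 = -3/2 + t)
(√(((c(-5, 6) - 11) + 2) + p) + E(-8, 5))²/(-19943) = (√(((4 - 11) + 2) - 1/77) + (-3/2 - 8))²/(-19943) = (√((-7 + 2) - 1/77) - 19/2)²*(-1/19943) = (√(-5 - 1/77) - 19/2)²*(-1/19943) = (√(-386/77) - 19/2)²*(-1/19943) = (I*√29722/77 - 19/2)²*(-1/19943) = (-19/2 + I*√29722/77)²*(-1/19943) = -(-19/2 + I*√29722/77)²/19943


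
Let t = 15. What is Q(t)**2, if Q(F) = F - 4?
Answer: 121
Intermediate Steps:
Q(F) = -4 + F
Q(t)**2 = (-4 + 15)**2 = 11**2 = 121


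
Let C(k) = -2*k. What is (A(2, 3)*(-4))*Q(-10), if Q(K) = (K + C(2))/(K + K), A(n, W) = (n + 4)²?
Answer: -504/5 ≈ -100.80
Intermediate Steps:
A(n, W) = (4 + n)²
Q(K) = (-4 + K)/(2*K) (Q(K) = (K - 2*2)/(K + K) = (K - 4)/((2*K)) = (-4 + K)*(1/(2*K)) = (-4 + K)/(2*K))
(A(2, 3)*(-4))*Q(-10) = ((4 + 2)²*(-4))*((½)*(-4 - 10)/(-10)) = (6²*(-4))*((½)*(-⅒)*(-14)) = (36*(-4))*(7/10) = -144*7/10 = -504/5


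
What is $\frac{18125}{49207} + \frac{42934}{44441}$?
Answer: $\frac{2918146463}{2186808287} \approx 1.3344$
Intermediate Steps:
$\frac{18125}{49207} + \frac{42934}{44441} = \frac{2918146463}{2186808287}$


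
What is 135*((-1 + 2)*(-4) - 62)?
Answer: -8910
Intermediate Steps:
135*((-1 + 2)*(-4) - 62) = 135*(1*(-4) - 62) = 135*(-4 - 62) = 135*(-66) = -8910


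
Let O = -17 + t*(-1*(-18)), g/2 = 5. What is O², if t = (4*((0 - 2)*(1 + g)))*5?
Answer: 62995969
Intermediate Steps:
g = 10 (g = 2*5 = 10)
t = -440 (t = (4*((0 - 2)*(1 + 10)))*5 = (4*(-2*11))*5 = (4*(-22))*5 = -88*5 = -440)
O = -7937 (O = -17 - (-440)*(-18) = -17 - 440*18 = -17 - 7920 = -7937)
O² = (-7937)² = 62995969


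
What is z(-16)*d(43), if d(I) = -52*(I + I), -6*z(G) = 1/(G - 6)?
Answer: -1118/33 ≈ -33.879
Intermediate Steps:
z(G) = -1/(6*(-6 + G)) (z(G) = -1/(6*(G - 6)) = -1/(6*(-6 + G)))
d(I) = -104*I
z(-16)*d(43) = (-1/(-36 + 6*(-16)))*(-104*43) = -1/(-36 - 96)*(-4472) = -1/(-132)*(-4472) = -1*(-1/132)*(-4472) = (1/132)*(-4472) = -1118/33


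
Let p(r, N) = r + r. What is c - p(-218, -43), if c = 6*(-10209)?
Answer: -60818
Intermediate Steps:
p(r, N) = 2*r
c = -61254
c - p(-218, -43) = -61254 - 2*(-218) = -61254 - 1*(-436) = -61254 + 436 = -60818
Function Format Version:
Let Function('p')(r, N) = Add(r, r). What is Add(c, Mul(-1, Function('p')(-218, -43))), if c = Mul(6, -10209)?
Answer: -60818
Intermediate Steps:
Function('p')(r, N) = Mul(2, r)
c = -61254
Add(c, Mul(-1, Function('p')(-218, -43))) = Add(-61254, Mul(-1, Mul(2, -218))) = Add(-61254, Mul(-1, -436)) = Add(-61254, 436) = -60818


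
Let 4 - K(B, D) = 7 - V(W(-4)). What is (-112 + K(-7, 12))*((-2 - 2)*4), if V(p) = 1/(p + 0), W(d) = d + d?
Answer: 1842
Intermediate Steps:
W(d) = 2*d
V(p) = 1/p
K(B, D) = -25/8 (K(B, D) = 4 - (7 - 1/(2*(-4))) = 4 - (7 - 1/(-8)) = 4 - (7 - 1*(-1/8)) = 4 - (7 + 1/8) = 4 - 1*57/8 = 4 - 57/8 = -25/8)
(-112 + K(-7, 12))*((-2 - 2)*4) = (-112 - 25/8)*((-2 - 2)*4) = -(-921)*4/2 = -921/8*(-16) = 1842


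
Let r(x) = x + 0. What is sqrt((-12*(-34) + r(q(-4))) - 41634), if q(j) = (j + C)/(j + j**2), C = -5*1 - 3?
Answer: I*sqrt(41227) ≈ 203.04*I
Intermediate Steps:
C = -8 (C = -5 - 3 = -8)
q(j) = (-8 + j)/(j + j**2) (q(j) = (j - 8)/(j + j**2) = (-8 + j)/(j + j**2))
r(x) = x
sqrt((-12*(-34) + r(q(-4))) - 41634) = sqrt((-12*(-34) + (-8 - 4)/((-4)*(1 - 4))) - 41634) = sqrt((408 - 1/4*(-12)/(-3)) - 41634) = sqrt((408 - 1/4*(-1/3)*(-12)) - 41634) = sqrt((408 - 1) - 41634) = sqrt(407 - 41634) = sqrt(-41227) = I*sqrt(41227)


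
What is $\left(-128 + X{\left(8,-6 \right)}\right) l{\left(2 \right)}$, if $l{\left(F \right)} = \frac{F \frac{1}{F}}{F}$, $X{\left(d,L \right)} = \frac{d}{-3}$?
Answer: $- \frac{196}{3} \approx -65.333$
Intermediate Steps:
$X{\left(d,L \right)} = - \frac{d}{3}$ ($X{\left(d,L \right)} = d \left(- \frac{1}{3}\right) = - \frac{d}{3}$)
$l{\left(F \right)} = \frac{1}{F}$ ($l{\left(F \right)} = 1 \frac{1}{F} = \frac{1}{F}$)
$\left(-128 + X{\left(8,-6 \right)}\right) l{\left(2 \right)} = \frac{-128 - \frac{8}{3}}{2} = \left(-128 - \frac{8}{3}\right) \frac{1}{2} = \left(- \frac{392}{3}\right) \frac{1}{2} = - \frac{196}{3}$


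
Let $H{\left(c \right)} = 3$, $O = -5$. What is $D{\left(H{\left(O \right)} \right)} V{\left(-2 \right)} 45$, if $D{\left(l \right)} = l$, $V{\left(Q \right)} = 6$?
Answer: $810$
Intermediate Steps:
$D{\left(H{\left(O \right)} \right)} V{\left(-2 \right)} 45 = 3 \cdot 6 \cdot 45 = 18 \cdot 45 = 810$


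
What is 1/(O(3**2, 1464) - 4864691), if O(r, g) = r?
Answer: -1/4864682 ≈ -2.0556e-7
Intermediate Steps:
1/(O(3**2, 1464) - 4864691) = 1/(3**2 - 4864691) = 1/(9 - 4864691) = 1/(-4864682) = -1/4864682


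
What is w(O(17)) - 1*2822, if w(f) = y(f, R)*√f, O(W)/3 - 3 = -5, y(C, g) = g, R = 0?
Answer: -2822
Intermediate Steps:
O(W) = -6 (O(W) = 9 + 3*(-5) = 9 - 15 = -6)
w(f) = 0 (w(f) = 0*√f = 0)
w(O(17)) - 1*2822 = 0 - 1*2822 = 0 - 2822 = -2822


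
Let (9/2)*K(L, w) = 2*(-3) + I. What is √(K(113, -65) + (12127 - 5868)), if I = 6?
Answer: √6259 ≈ 79.114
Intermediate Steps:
K(L, w) = 0 (K(L, w) = 2*(2*(-3) + 6)/9 = 2*(-6 + 6)/9 = (2/9)*0 = 0)
√(K(113, -65) + (12127 - 5868)) = √(0 + (12127 - 5868)) = √(0 + 6259) = √6259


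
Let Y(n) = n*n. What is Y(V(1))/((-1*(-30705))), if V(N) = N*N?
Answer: 1/30705 ≈ 3.2568e-5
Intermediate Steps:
V(N) = N**2
Y(n) = n**2
Y(V(1))/((-1*(-30705))) = (1**2)**2/((-1*(-30705))) = 1**2/30705 = 1*(1/30705) = 1/30705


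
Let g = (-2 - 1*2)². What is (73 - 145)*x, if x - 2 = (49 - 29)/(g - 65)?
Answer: -5616/49 ≈ -114.61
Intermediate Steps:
g = 16 (g = (-2 - 2)² = (-4)² = 16)
x = 78/49 (x = 2 + (49 - 29)/(16 - 65) = 2 + 20/(-49) = 2 + 20*(-1/49) = 2 - 20/49 = 78/49 ≈ 1.5918)
(73 - 145)*x = (73 - 145)*(78/49) = -72*78/49 = -5616/49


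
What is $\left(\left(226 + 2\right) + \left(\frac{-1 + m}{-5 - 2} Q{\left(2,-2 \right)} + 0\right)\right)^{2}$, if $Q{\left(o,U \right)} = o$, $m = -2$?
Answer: $\frac{2566404}{49} \approx 52376.0$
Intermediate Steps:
$\left(\left(226 + 2\right) + \left(\frac{-1 + m}{-5 - 2} Q{\left(2,-2 \right)} + 0\right)\right)^{2} = \left(\left(226 + 2\right) + \left(\frac{-1 - 2}{-5 - 2} \cdot 2 + 0\right)\right)^{2} = \left(228 + \left(- \frac{3}{-7} \cdot 2 + 0\right)\right)^{2} = \left(228 + \left(\left(-3\right) \left(- \frac{1}{7}\right) 2 + 0\right)\right)^{2} = \left(228 + \left(\frac{3}{7} \cdot 2 + 0\right)\right)^{2} = \left(228 + \left(\frac{6}{7} + 0\right)\right)^{2} = \left(228 + \frac{6}{7}\right)^{2} = \left(\frac{1602}{7}\right)^{2} = \frac{2566404}{49}$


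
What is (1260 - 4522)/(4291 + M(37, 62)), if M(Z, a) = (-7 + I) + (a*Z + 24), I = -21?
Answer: -3262/6581 ≈ -0.49567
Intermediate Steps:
M(Z, a) = -4 + Z*a (M(Z, a) = (-7 - 21) + (a*Z + 24) = -28 + (Z*a + 24) = -28 + (24 + Z*a) = -4 + Z*a)
(1260 - 4522)/(4291 + M(37, 62)) = (1260 - 4522)/(4291 + (-4 + 37*62)) = -3262/(4291 + (-4 + 2294)) = -3262/(4291 + 2290) = -3262/6581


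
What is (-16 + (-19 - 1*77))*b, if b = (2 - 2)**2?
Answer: 0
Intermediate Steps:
b = 0 (b = 0**2 = 0)
(-16 + (-19 - 1*77))*b = (-16 + (-19 - 1*77))*0 = (-16 + (-19 - 77))*0 = (-16 - 96)*0 = -112*0 = 0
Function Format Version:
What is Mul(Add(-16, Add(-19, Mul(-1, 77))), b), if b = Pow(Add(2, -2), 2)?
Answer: 0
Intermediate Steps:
b = 0 (b = Pow(0, 2) = 0)
Mul(Add(-16, Add(-19, Mul(-1, 77))), b) = Mul(Add(-16, Add(-19, Mul(-1, 77))), 0) = Mul(Add(-16, Add(-19, -77)), 0) = Mul(Add(-16, -96), 0) = Mul(-112, 0) = 0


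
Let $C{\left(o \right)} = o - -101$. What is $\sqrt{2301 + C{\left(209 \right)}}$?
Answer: $\sqrt{2611} \approx 51.098$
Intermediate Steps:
$C{\left(o \right)} = 101 + o$ ($C{\left(o \right)} = o + 101 = 101 + o$)
$\sqrt{2301 + C{\left(209 \right)}} = \sqrt{2301 + \left(101 + 209\right)} = \sqrt{2301 + 310} = \sqrt{2611}$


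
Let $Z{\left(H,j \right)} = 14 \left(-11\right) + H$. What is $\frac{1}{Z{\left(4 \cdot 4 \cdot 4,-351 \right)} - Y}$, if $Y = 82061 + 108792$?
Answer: $- \frac{1}{190943} \approx -5.2372 \cdot 10^{-6}$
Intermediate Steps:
$Y = 190853$
$Z{\left(H,j \right)} = -154 + H$
$\frac{1}{Z{\left(4 \cdot 4 \cdot 4,-351 \right)} - Y} = \frac{1}{\left(-154 + 4 \cdot 4 \cdot 4\right) - 190853} = \frac{1}{\left(-154 + 16 \cdot 4\right) - 190853} = \frac{1}{\left(-154 + 64\right) - 190853} = \frac{1}{-90 - 190853} = \frac{1}{-190943} = - \frac{1}{190943}$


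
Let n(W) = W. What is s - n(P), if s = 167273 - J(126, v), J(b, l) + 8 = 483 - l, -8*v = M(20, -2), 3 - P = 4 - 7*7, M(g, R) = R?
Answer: 667001/4 ≈ 1.6675e+5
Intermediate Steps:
P = 48 (P = 3 - (4 - 7*7) = 3 - (4 - 49) = 3 - 1*(-45) = 3 + 45 = 48)
v = ¼ (v = -⅛*(-2) = ¼ ≈ 0.25000)
J(b, l) = 475 - l (J(b, l) = -8 + (483 - l) = 475 - l)
s = 667193/4 (s = 167273 - (475 - 1*¼) = 167273 - (475 - ¼) = 167273 - 1*1899/4 = 167273 - 1899/4 = 667193/4 ≈ 1.6680e+5)
s - n(P) = 667193/4 - 1*48 = 667193/4 - 48 = 667001/4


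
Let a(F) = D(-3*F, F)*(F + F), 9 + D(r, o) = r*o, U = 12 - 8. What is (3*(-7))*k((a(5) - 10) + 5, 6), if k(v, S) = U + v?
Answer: 17661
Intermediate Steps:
U = 4
D(r, o) = -9 + o*r (D(r, o) = -9 + r*o = -9 + o*r)
a(F) = 2*F*(-9 - 3*F**2) (a(F) = (-9 + F*(-3*F))*(F + F) = (-9 - 3*F**2)*(2*F) = 2*F*(-9 - 3*F**2))
k(v, S) = 4 + v
(3*(-7))*k((a(5) - 10) + 5, 6) = (3*(-7))*(4 + ((6*5*(-3 - 1*5**2) - 10) + 5)) = -21*(4 + ((6*5*(-3 - 1*25) - 10) + 5)) = -21*(4 + ((6*5*(-3 - 25) - 10) + 5)) = -21*(4 + ((6*5*(-28) - 10) + 5)) = -21*(4 + ((-840 - 10) + 5)) = -21*(4 + (-850 + 5)) = -21*(4 - 845) = -21*(-841) = 17661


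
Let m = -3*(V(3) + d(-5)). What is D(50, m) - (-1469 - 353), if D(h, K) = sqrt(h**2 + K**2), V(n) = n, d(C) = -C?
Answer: 1822 + 2*sqrt(769) ≈ 1877.5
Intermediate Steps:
m = -24 (m = -3*(3 - 1*(-5)) = -3*(3 + 5) = -3*8 = -24)
D(h, K) = sqrt(K**2 + h**2)
D(50, m) - (-1469 - 353) = sqrt((-24)**2 + 50**2) - (-1469 - 353) = sqrt(576 + 2500) - 1*(-1822) = sqrt(3076) + 1822 = 2*sqrt(769) + 1822 = 1822 + 2*sqrt(769)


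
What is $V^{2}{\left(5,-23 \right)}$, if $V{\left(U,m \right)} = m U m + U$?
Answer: $7022500$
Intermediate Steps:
$V{\left(U,m \right)} = U + U m^{2}$ ($V{\left(U,m \right)} = U m m + U = U m^{2} + U = U + U m^{2}$)
$V^{2}{\left(5,-23 \right)} = \left(5 \left(1 + \left(-23\right)^{2}\right)\right)^{2} = \left(5 \left(1 + 529\right)\right)^{2} = \left(5 \cdot 530\right)^{2} = 2650^{2} = 7022500$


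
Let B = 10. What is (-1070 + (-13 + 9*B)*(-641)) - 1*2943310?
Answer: -2993737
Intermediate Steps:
(-1070 + (-13 + 9*B)*(-641)) - 1*2943310 = (-1070 + (-13 + 9*10)*(-641)) - 1*2943310 = (-1070 + (-13 + 90)*(-641)) - 2943310 = (-1070 + 77*(-641)) - 2943310 = (-1070 - 49357) - 2943310 = -50427 - 2943310 = -2993737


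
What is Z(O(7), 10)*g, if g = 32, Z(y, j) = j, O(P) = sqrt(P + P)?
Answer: 320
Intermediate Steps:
O(P) = sqrt(2)*sqrt(P) (O(P) = sqrt(2*P) = sqrt(2)*sqrt(P))
Z(O(7), 10)*g = 10*32 = 320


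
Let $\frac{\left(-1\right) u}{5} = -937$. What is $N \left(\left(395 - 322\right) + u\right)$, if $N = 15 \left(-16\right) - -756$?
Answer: $2455128$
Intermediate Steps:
$u = 4685$ ($u = \left(-5\right) \left(-937\right) = 4685$)
$N = 516$ ($N = -240 + 756 = 516$)
$N \left(\left(395 - 322\right) + u\right) = 516 \left(\left(395 - 322\right) + 4685\right) = 516 \left(73 + 4685\right) = 516 \cdot 4758 = 2455128$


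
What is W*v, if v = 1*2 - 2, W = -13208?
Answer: 0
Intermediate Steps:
v = 0 (v = 2 - 2 = 0)
W*v = -13208*0 = 0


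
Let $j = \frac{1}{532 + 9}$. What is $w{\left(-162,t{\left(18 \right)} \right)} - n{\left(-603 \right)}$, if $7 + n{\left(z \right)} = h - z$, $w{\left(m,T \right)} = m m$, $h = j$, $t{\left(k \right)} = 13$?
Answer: $\frac{13875567}{541} \approx 25648.0$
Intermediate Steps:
$j = \frac{1}{541} \approx 0.0018484$
$h = \frac{1}{541} \approx 0.0018484$
$w{\left(m,T \right)} = m^{2}$
$n{\left(z \right)} = - \frac{3786}{541} - z$ ($n{\left(z \right)} = -7 - \left(- \frac{1}{541} + z\right) = - \frac{3786}{541} - z$)
$w{\left(-162,t{\left(18 \right)} \right)} - n{\left(-603 \right)} = \left(-162\right)^{2} - \left(- \frac{3786}{541} - -603\right) = 26244 - \left(- \frac{3786}{541} + 603\right) = 26244 - \frac{322437}{541} = \frac{13875567}{541}$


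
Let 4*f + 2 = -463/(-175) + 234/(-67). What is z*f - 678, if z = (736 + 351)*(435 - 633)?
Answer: 3576115227/23450 ≈ 1.5250e+5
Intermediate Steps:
z = -215226 (z = 1087*(-198) = -215226)
f = -33379/46900 (f = -½ + (-463/(-175) + 234/(-67))/4 = -½ + (-463*(-1/175) + 234*(-1/67))/4 = -½ + (463/175 - 234/67)/4 = -½ + (¼)*(-9929/11725) = -½ - 9929/46900 = -33379/46900 ≈ -0.71171)
z*f - 678 = -215226*(-33379/46900) - 678 = 3592014327/23450 - 678 = 3576115227/23450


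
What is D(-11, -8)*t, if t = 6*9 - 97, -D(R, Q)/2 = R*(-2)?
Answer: 1892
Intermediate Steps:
D(R, Q) = 4*R (D(R, Q) = -2*R*(-2) = -(-4)*R = 4*R)
t = -43 (t = 54 - 97 = -43)
D(-11, -8)*t = (4*(-11))*(-43) = -44*(-43) = 1892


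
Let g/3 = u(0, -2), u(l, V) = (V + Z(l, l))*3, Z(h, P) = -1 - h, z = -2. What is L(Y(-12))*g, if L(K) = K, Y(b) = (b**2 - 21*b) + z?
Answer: -10638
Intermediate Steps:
Y(b) = -2 + b**2 - 21*b (Y(b) = (b**2 - 21*b) - 2 = -2 + b**2 - 21*b)
u(l, V) = -3 - 3*l + 3*V (u(l, V) = (V + (-1 - l))*3 = (-1 + V - l)*3 = -3 - 3*l + 3*V)
g = -27 (g = 3*(-3 - 3*0 + 3*(-2)) = 3*(-3 + 0 - 6) = 3*(-9) = -27)
L(Y(-12))*g = (-2 + (-12)**2 - 21*(-12))*(-27) = (-2 + 144 + 252)*(-27) = 394*(-27) = -10638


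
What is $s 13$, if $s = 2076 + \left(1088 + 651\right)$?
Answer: $49595$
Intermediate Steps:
$s = 3815$ ($s = 2076 + 1739 = 3815$)
$s 13 = 3815 \cdot 13 = 49595$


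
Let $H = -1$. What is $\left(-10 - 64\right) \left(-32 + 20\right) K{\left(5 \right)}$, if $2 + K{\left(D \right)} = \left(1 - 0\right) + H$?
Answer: $-1776$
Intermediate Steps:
$K{\left(D \right)} = -2$ ($K{\left(D \right)} = -2 + \left(\left(1 - 0\right) - 1\right) = -2 + \left(\left(1 + 0\right) - 1\right) = -2 + \left(1 - 1\right) = -2 + 0 = -2$)
$\left(-10 - 64\right) \left(-32 + 20\right) K{\left(5 \right)} = \left(-10 - 64\right) \left(-32 + 20\right) \left(-2\right) = \left(-74\right) \left(-12\right) \left(-2\right) = 888 \left(-2\right) = -1776$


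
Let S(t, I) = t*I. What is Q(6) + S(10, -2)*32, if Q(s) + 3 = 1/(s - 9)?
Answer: -1930/3 ≈ -643.33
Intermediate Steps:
S(t, I) = I*t
Q(s) = -3 + 1/(-9 + s) (Q(s) = -3 + 1/(s - 9) = -3 + 1/(-9 + s))
Q(6) + S(10, -2)*32 = (28 - 3*6)/(-9 + 6) - 2*10*32 = (28 - 18)/(-3) - 20*32 = -1/3*10 - 640 = -10/3 - 640 = -1930/3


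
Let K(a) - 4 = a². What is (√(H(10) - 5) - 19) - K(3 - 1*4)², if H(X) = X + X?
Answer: -44 + √15 ≈ -40.127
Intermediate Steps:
H(X) = 2*X
K(a) = 4 + a²
(√(H(10) - 5) - 19) - K(3 - 1*4)² = (√(2*10 - 5) - 19) - (4 + (3 - 1*4)²)² = (√(20 - 5) - 19) - (4 + (3 - 4)²)² = (√15 - 19) - (4 + (-1)²)² = (-19 + √15) - (4 + 1)² = (-19 + √15) - 1*5² = (-19 + √15) - 1*25 = (-19 + √15) - 25 = -44 + √15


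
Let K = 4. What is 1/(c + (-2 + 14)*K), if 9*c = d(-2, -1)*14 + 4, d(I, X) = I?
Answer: 3/136 ≈ 0.022059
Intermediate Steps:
c = -8/3 (c = (-2*14 + 4)/9 = (-28 + 4)/9 = (⅑)*(-24) = -8/3 ≈ -2.6667)
1/(c + (-2 + 14)*K) = 1/(-8/3 + (-2 + 14)*4) = 1/(-8/3 + 12*4) = 1/(-8/3 + 48) = 1/(136/3) = 3/136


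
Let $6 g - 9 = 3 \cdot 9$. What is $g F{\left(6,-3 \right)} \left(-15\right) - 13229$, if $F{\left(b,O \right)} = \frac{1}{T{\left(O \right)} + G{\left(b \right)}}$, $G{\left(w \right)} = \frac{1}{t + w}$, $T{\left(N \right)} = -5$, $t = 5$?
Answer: $- \frac{39632}{3} \approx -13211.0$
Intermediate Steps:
$G{\left(w \right)} = \frac{1}{5 + w}$
$F{\left(b,O \right)} = \frac{1}{-5 + \frac{1}{5 + b}}$
$g = 6$ ($g = \frac{3}{2} + \frac{3 \cdot 9}{6} = \frac{3}{2} + \frac{1}{6} \cdot 27 = \frac{3}{2} + \frac{9}{2} = 6$)
$g F{\left(6,-3 \right)} \left(-15\right) - 13229 = 6 \frac{-5 - 6}{24 + 5 \cdot 6} \left(-15\right) - 13229 = 6 \frac{-5 - 6}{24 + 30} \left(-15\right) - 13229 = 6 \cdot \frac{1}{54} \left(-11\right) \left(-15\right) - 13229 = 6 \left(- \frac{11}{54}\right) \left(-15\right) - 13229 = \left(- \frac{11}{9}\right) \left(-15\right) - 13229 = \frac{55}{3} - 13229 = - \frac{39632}{3}$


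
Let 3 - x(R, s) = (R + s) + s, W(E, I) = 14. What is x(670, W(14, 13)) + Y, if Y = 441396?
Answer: 440701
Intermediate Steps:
x(R, s) = 3 - R - 2*s (x(R, s) = 3 - ((R + s) + s) = 3 - (R + 2*s) = 3 + (-R - 2*s) = 3 - R - 2*s)
x(670, W(14, 13)) + Y = (3 - 1*670 - 2*14) + 441396 = (3 - 670 - 28) + 441396 = -695 + 441396 = 440701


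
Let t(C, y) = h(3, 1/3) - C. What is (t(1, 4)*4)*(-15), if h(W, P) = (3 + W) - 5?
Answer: 0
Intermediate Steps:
h(W, P) = -2 + W
t(C, y) = 1 - C (t(C, y) = (-2 + 3) - C = 1 - C)
(t(1, 4)*4)*(-15) = ((1 - 1*1)*4)*(-15) = ((1 - 1)*4)*(-15) = (0*4)*(-15) = 0*(-15) = 0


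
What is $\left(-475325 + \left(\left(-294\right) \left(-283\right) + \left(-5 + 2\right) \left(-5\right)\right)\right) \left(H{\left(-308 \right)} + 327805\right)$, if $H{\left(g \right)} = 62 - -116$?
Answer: $-128604758164$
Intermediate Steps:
$H{\left(g \right)} = 178$ ($H{\left(g \right)} = 62 + 116 = 178$)
$\left(-475325 + \left(\left(-294\right) \left(-283\right) + \left(-5 + 2\right) \left(-5\right)\right)\right) \left(H{\left(-308 \right)} + 327805\right) = \left(-475325 + \left(\left(-294\right) \left(-283\right) + \left(-5 + 2\right) \left(-5\right)\right)\right) \left(178 + 327805\right) = \left(-475325 + \left(83202 - -15\right)\right) 327983 = \left(-475325 + \left(83202 + 15\right)\right) 327983 = \left(-475325 + 83217\right) 327983 = \left(-392108\right) 327983 = -128604758164$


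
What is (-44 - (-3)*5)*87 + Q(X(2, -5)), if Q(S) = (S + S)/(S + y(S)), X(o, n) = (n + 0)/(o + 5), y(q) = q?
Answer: -2522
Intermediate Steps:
X(o, n) = n/(5 + o)
Q(S) = 1 (Q(S) = (S + S)/(S + S) = (2*S)/((2*S)) = (2*S)*(1/(2*S)) = 1)
(-44 - (-3)*5)*87 + Q(X(2, -5)) = (-44 - (-3)*5)*87 + 1 = (-44 - 1*(-15))*87 + 1 = (-44 + 15)*87 + 1 = -29*87 + 1 = -2523 + 1 = -2522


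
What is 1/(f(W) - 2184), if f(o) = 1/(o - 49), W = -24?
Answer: -73/159433 ≈ -0.00045787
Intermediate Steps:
f(o) = 1/(-49 + o)
1/(f(W) - 2184) = 1/(1/(-49 - 24) - 2184) = 1/(1/(-73) - 2184) = 1/(-1/73 - 2184) = 1/(-159433/73) = -73/159433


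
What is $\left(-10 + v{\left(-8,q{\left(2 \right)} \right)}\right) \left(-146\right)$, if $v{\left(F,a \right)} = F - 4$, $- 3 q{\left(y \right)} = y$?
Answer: $3212$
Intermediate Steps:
$q{\left(y \right)} = - \frac{y}{3}$
$v{\left(F,a \right)} = -4 + F$
$\left(-10 + v{\left(-8,q{\left(2 \right)} \right)}\right) \left(-146\right) = \left(-10 - 12\right) \left(-146\right) = \left(-22\right) \left(-146\right) = 3212$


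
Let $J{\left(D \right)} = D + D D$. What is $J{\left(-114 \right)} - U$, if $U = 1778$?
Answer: $11104$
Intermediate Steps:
$J{\left(D \right)} = D + D^{2}$
$J{\left(-114 \right)} - U = - 114 \left(1 - 114\right) - 1778 = \left(-114\right) \left(-113\right) - 1778 = 12882 - 1778 = 11104$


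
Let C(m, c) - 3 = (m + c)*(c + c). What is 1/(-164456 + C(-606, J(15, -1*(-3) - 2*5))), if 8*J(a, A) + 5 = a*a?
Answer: -2/392541 ≈ -5.0950e-6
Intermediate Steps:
J(a, A) = -5/8 + a²/8 (J(a, A) = -5/8 + (a*a)/8 = -5/8 + a²/8)
C(m, c) = 3 + 2*c*(c + m) (C(m, c) = 3 + (m + c)*(c + c) = 3 + (c + m)*(2*c) = 3 + 2*c*(c + m))
1/(-164456 + C(-606, J(15, -1*(-3) - 2*5))) = 1/(-164456 + (3 + 2*(-5/8 + (⅛)*15²)² + 2*(-5/8 + (⅛)*15²)*(-606))) = 1/(-164456 + (3 + 2*(-5/8 + (⅛)*225)² + 2*(-5/8 + (⅛)*225)*(-606))) = 1/(-164456 + (3 + 2*(-5/8 + 225/8)² + 2*(-5/8 + 225/8)*(-606))) = 1/(-164456 + (3 + 2*(55/2)² + 2*(55/2)*(-606))) = 1/(-164456 + (3 + 2*(3025/4) - 33330)) = 1/(-164456 + (3 + 3025/2 - 33330)) = 1/(-164456 - 63629/2) = 1/(-392541/2) = -2/392541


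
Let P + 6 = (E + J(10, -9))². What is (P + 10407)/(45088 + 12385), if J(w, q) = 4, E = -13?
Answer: 10482/57473 ≈ 0.18238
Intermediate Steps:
P = 75 (P = -6 + (-13 + 4)² = -6 + (-9)² = -6 + 81 = 75)
(P + 10407)/(45088 + 12385) = (75 + 10407)/(45088 + 12385) = 10482/57473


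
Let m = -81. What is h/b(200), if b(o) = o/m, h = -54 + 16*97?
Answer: -60669/100 ≈ -606.69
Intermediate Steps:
h = 1498 (h = -54 + 1552 = 1498)
b(o) = -o/81 (b(o) = o/(-81) = o*(-1/81) = -o/81)
h/b(200) = 1498/((-1/81*200)) = 1498/(-200/81) = 1498*(-81/200) = -60669/100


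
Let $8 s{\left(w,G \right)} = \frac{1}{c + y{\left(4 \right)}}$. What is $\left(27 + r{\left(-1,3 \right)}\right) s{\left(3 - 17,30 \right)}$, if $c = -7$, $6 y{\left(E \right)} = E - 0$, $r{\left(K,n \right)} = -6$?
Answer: $- \frac{63}{152} \approx -0.41447$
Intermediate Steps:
$y{\left(E \right)} = \frac{E}{6}$ ($y{\left(E \right)} = \frac{E - 0}{6} = \frac{E + 0}{6} = \frac{E}{6}$)
$s{\left(w,G \right)} = - \frac{3}{152}$ ($s{\left(w,G \right)} = \frac{1}{8 \left(-7 + \frac{1}{6} \cdot 4\right)} = \frac{1}{8 \left(-7 + \frac{2}{3}\right)} = \frac{1}{8 \left(- \frac{19}{3}\right)} = \frac{1}{8} \left(- \frac{3}{19}\right) = - \frac{3}{152}$)
$\left(27 + r{\left(-1,3 \right)}\right) s{\left(3 - 17,30 \right)} = \left(27 - 6\right) \left(- \frac{3}{152}\right) = 21 \left(- \frac{3}{152}\right) = - \frac{63}{152}$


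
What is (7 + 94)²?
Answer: 10201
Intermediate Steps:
(7 + 94)² = 101² = 10201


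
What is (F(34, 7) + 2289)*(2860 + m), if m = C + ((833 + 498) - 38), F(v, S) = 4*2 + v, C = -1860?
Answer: 5344983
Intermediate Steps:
F(v, S) = 8 + v
m = -567 (m = -1860 + ((833 + 498) - 38) = -1860 + (1331 - 38) = -1860 + 1293 = -567)
(F(34, 7) + 2289)*(2860 + m) = ((8 + 34) + 2289)*(2860 - 567) = (42 + 2289)*2293 = 2331*2293 = 5344983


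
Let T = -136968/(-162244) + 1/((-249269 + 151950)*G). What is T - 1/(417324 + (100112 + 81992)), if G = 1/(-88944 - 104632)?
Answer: 6704018785976993/2366155687791452 ≈ 2.8333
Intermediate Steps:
G = -1/193576 (G = 1/(-193576) = -1/193576 ≈ -5.1659e-6)
T = 11184033334/3947355959 (T = -136968/(-162244) + 1/((-249269 + 151950)*(-1/193576)) = -136968*(-1/162244) - 193576/(-97319) = 34242/40561 - 1/97319*(-193576) = 34242/40561 + 193576/97319 = 11184033334/3947355959 ≈ 2.8333)
T - 1/(417324 + (100112 + 81992)) = 11184033334/3947355959 - 1/(417324 + (100112 + 81992)) = 11184033334/3947355959 - 1/(417324 + 182104) = 11184033334/3947355959 - 1/599428 = 6704018785976993/2366155687791452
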